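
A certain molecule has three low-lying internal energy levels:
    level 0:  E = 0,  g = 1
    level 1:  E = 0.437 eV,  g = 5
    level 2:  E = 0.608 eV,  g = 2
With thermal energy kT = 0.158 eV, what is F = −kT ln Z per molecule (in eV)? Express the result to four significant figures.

Eᵢ/kT = 0, 2.76582, 3.84810.
Z = Σ gᵢe^(−Eᵢ/kT) = 1·e^(−0) + 5·e^(−2.76582) + 2·e^(−3.84810) = 1.00000 + 0.314622 + 0.0426404 = 1.35726.
F = −kT ln Z = −0.158 × ln(1.35726) = −0.158 × 0.305468 = -0.04826 eV.

-0.04826 eV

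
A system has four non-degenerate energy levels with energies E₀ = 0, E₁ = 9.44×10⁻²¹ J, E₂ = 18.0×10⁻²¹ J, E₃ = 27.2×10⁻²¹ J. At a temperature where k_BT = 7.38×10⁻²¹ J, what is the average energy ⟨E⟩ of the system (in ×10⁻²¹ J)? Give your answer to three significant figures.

Eᵢ/kT = 0, 1.2791, 2.4390, 3.6856.
Z = Σ e^(−Eᵢ/kT) = e^(−0) + e^(−1.2791) + e^(−2.4390) + e^(−3.6856) = 1.0000 + 0.27829 + 0.087248 + 0.025082 = 1.3906.
⟨E⟩ = Σ Eᵢ e^(−Eᵢ/kT) / Z = (0·1.0000 + 9.44·0.27829 + 18.0·0.087248 + 27.2·0.025082) / 1.3906 = 3.51 ×10⁻²¹ J.

3.51 ×10⁻²¹ J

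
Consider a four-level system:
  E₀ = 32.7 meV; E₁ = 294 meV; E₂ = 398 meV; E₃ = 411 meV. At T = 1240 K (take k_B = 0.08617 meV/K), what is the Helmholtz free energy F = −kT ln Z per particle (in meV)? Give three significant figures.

17.9 meV

k_BT = 0.08617 × 1240 K = 106.85 meV.
Eᵢ/kT = 0.30604, 2.7515, 3.7248, 3.8465.
Z = Σ e^(−Eᵢ/kT) = e^(−0.30604) + e^(−2.7515) + e^(−3.7248) + e^(−3.8465) = 0.73636 + 0.063832 + 0.024118 + 0.021354 = 0.84566.
F = −kT ln Z = −106.85 × ln(0.84566) = −106.85 × -0.16764 = 17.9 meV.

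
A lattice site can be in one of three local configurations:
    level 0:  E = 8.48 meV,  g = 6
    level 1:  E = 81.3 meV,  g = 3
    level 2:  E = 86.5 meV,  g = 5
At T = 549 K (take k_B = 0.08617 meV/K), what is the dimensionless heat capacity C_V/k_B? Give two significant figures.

k_BT = 0.08617 × 549 K = 47.31 meV.
Eᵢ/kT = 0.1792, 1.718, 1.828.
Z = Σ gᵢe^(−Eᵢ/kT) = 6·e^(−0.1792) + 3·e^(−1.718) + 5·e^(−1.828) = 5.016 + 0.5383 + 0.8037 = 6.358.
⟨E⟩ = 24.51 meV, ⟨E²⟩ = 1562 meV².
C_V/k_B = (⟨E²⟩ − ⟨E⟩²)/(kT)² = (1562 − 600.7)/2238 = 0.43.

0.43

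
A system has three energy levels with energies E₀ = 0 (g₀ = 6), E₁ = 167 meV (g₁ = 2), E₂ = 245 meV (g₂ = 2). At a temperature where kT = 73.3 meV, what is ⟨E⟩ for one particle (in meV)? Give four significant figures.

8.213 meV

Eᵢ/kT = 0, 2.27831, 3.34243.
Z = Σ gᵢe^(−Eᵢ/kT) = 6·e^(−0) + 2·e^(−2.27831) + 2·e^(−3.34243) = 6.00000 + 0.204914 + 0.0707019 = 6.27562.
⟨E⟩ = Σ Eᵢ gᵢe^(−Eᵢ/kT) / Z = (0·6.00000 + 167·0.204914 + 245·0.0707019) / 6.27562 = 8.213 meV.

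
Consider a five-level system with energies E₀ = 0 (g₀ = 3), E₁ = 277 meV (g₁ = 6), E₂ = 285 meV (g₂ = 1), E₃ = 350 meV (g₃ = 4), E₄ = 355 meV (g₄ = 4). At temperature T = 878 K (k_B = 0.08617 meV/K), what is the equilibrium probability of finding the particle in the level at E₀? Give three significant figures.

k_BT = 0.08617 × 878 K = 75.657 meV.
Eᵢ/kT = 0, 3.6613, 3.7670, 4.6261, 4.6922.
Z = Σ gᵢe^(−Eᵢ/kT) = 3·e^(−0) + 6·e^(−3.6613) + 1·e^(−3.7670) + 4·e^(−4.6261) + 4·e^(−4.6922) = 3.0000 + 0.15419 + 0.023121 + 0.039172 + 0.036666 = 3.2531.
P₀ = g₀ e^(−E₀/kT) / Z = 3.0000/3.2531 = 0.922.

0.922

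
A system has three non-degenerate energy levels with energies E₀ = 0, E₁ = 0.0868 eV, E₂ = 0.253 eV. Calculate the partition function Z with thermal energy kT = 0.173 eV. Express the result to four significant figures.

Eᵢ/kT = 0, 0.501734, 1.46243.
Z = Σ e^(−Eᵢ/kT) = e^(−0) + e^(−0.501734) + e^(−1.46243) = 1.00000 + 0.605480 + 0.231673 = 1.83715.

Z = 1.837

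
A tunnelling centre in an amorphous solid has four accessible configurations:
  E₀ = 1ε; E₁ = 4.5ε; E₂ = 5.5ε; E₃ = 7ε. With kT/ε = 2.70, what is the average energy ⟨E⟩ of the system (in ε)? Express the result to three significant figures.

Eᵢ/kT = 0.37037, 1.6667, 2.0370, 2.5926.
Z = Σ e^(−Eᵢ/kT) = e^(−0.37037) + e^(−1.6667) + e^(−2.0370) + e^(−2.5926) = 0.69048 + 0.18887 + 0.13042 + 0.074825 = 1.0846.
⟨E⟩ = Σ Eᵢ e^(−Eᵢ/kT) / Z = (1·0.69048 + 4.5·0.18887 + 5.5·0.13042 + 7·0.074825) / 1.0846 = 2.56 ε.

2.56 ε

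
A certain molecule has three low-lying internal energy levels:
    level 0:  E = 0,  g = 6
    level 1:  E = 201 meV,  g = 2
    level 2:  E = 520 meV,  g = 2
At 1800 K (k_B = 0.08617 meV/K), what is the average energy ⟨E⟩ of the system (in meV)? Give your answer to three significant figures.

22.1 meV

k_BT = 0.08617 × 1800 K = 155.11 meV.
Eᵢ/kT = 0, 1.2959, 3.3525.
Z = Σ gᵢe^(−Eᵢ/kT) = 6·e^(−0) + 2·e^(−1.2959) + 2·e^(−3.3525) = 6.0000 + 0.54730 + 0.069994 = 6.6173.
⟨E⟩ = Σ Eᵢ gᵢe^(−Eᵢ/kT) / Z = (0·6.0000 + 201·0.54730 + 520·0.069994) / 6.6173 = 22.1 meV.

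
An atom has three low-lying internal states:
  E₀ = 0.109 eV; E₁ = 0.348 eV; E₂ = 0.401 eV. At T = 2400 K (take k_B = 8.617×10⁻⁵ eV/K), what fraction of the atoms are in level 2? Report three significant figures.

0.156

k_BT = 8.617×10⁻⁵ × 2400 K = 0.20681 eV.
Eᵢ/kT = 0.52705, 1.6827, 1.9390.
Z = Σ e^(−Eᵢ/kT) = e^(−0.52705) + e^(−1.6827) + e^(−1.9390) = 0.59034 + 0.18587 + 0.14385 = 0.92006.
P₂ = e^(−E₂/kT) / Z = 0.14385/0.92006 = 0.156.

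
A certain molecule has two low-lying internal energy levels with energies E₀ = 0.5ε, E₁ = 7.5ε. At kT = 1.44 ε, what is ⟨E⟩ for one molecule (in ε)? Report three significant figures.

0.554 ε

Eᵢ/kT = 0.34722, 5.2083.
Z = Σ e^(−Eᵢ/kT) = e^(−0.34722) + e^(−5.2083) = 0.70665 + 0.0054710 = 0.71212.
⟨E⟩ = Σ Eᵢ e^(−Eᵢ/kT) / Z = (0.5·0.70665 + 7.5·0.0054710) / 0.71212 = 0.554 ε.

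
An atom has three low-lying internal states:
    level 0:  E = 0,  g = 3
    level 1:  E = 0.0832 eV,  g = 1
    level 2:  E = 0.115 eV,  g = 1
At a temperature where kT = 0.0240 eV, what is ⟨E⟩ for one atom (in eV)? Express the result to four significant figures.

Eᵢ/kT = 0, 3.46667, 4.79167.
Z = Σ gᵢe^(−Eᵢ/kT) = 3·e^(−0) + 1·e^(−3.46667) + 1·e^(−4.79167) = 3.00000 + 0.0312208 + 0.00829859 = 3.03952.
⟨E⟩ = Σ Eᵢ gᵢe^(−Eᵢ/kT) / Z = (0·3.00000 + 0.0832·0.0312208 + 0.115·0.00829859) / 3.03952 = 0.001169 eV.

0.001169 eV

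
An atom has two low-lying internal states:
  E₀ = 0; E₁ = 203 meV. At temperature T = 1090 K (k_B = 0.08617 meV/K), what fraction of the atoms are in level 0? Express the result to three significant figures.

k_BT = 0.08617 × 1090 K = 93.925 meV.
Eᵢ/kT = 0, 2.1613.
Z = Σ e^(−Eᵢ/kT) = e^(−0) + e^(−2.1613) = 1.0000 + 0.11518 = 1.1152.
P₀ = e^(−E₀/kT) / Z = 1.0000/1.1152 = 0.897.

0.897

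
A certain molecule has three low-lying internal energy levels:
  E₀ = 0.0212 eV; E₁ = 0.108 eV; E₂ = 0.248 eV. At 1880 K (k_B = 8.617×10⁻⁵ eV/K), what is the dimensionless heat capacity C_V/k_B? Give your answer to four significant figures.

0.2262

k_BT = 8.617×10⁻⁵ × 1880 K = 0.162000 eV.
Eᵢ/kT = 0.130864, 0.666667, 1.53086.
Z = Σ e^(−Eᵢ/kT) = e^(−0.130864) + e^(−0.666667) + e^(−1.53086) = 0.877337 + 0.513417 + 0.216350 = 1.60710.
⟨E⟩ = 0.0794620 eV, ⟨E²⟩ = 0.0122514 eV².
C_V/k_B = (⟨E²⟩ − ⟨E⟩²)/(kT)² = (0.0122514 − 0.00631421)/0.0262440 = 0.2262.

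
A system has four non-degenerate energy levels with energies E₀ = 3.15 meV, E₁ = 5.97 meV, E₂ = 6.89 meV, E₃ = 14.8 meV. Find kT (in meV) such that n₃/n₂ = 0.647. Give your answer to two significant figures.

n₃/n₂ = exp[−(E₃−E₂)/kT] = 0.647.
⇒ (E₃−E₂)/kT = ln(1/0.647) = ln(1.546) = 0.4357.
kT = 7.91 meV / 0.4357 = 18 meV.

18 meV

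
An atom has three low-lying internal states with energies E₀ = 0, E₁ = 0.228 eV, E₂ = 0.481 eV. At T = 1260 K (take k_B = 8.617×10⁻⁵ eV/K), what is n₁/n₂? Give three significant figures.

10.3

k_BT = 8.617×10⁻⁵ × 1260 K = 0.10857 eV.
n₁/n₂ = exp[−(E₁−E₂)/kT] = exp(−(-0.253 eV)/(0.10857 eV)) = exp(2.3303) = 10.3.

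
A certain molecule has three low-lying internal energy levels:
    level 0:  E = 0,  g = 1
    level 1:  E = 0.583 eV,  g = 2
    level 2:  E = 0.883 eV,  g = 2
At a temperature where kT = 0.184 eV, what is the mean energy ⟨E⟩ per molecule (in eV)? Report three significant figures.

Eᵢ/kT = 0, 3.1685, 4.7989.
Z = Σ gᵢe^(−Eᵢ/kT) = 1·e^(−0) + 2·e^(−3.1685) + 2·e^(−4.7989) = 1.0000 + 0.084133 + 0.016478 = 1.1006.
⟨E⟩ = Σ Eᵢ gᵢe^(−Eᵢ/kT) / Z = (0·1.0000 + 0.583·0.084133 + 0.883·0.016478) / 1.1006 = 0.0578 eV.

0.0578 eV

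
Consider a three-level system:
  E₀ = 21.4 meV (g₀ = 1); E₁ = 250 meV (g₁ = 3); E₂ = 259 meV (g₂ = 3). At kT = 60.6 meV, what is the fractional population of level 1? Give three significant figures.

Eᵢ/kT = 0.35314, 4.1254, 4.2739.
Z = Σ gᵢe^(−Eᵢ/kT) = 1·e^(−0.35314) + 3·e^(−4.1254) + 3·e^(−4.2739) = 0.70248 + 0.048471 + 0.041782 = 0.79273.
P₁ = g₁ e^(−E₁/kT) / Z = 0.048471/0.79273 = 0.0611.

0.0611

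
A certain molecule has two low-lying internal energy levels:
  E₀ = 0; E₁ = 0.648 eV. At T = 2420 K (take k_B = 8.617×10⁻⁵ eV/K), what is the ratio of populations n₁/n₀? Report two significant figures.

0.045

k_BT = 8.617×10⁻⁵ × 2420 K = 0.2085 eV.
n₁/n₀ = exp[−(E₁−E₀)/kT] = exp(−(0.648 eV)/(0.2085 eV)) = exp(-3.108) = 0.045.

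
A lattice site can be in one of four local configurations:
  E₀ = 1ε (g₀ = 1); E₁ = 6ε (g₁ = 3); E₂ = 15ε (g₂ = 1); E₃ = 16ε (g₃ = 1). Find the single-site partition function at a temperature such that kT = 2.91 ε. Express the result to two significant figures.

Eᵢ/kT = 0.3436, 2.062, 5.155, 5.498.
Z = Σ gᵢe^(−Eᵢ/kT) = 1·e^(−0.3436) + 3·e^(−2.062) + 1·e^(−5.155) + 1·e^(−5.498) = 0.7092 + 0.3816 + 0.005770 + 0.004095 = 1.101.

Z = 1.1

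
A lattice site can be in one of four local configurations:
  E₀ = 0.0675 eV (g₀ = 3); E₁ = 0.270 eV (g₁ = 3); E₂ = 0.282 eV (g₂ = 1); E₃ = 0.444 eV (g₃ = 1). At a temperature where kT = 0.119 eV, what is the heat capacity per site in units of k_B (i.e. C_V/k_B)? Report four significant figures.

Eᵢ/kT = 0.567227, 2.26891, 2.36975, 3.73109.
Z = Σ gᵢe^(−Eᵢ/kT) = 3·e^(−0.567227) + 3·e^(−2.26891) + 1·e^(−2.36975) + 1·e^(−3.73109) = 1.70129 + 0.310275 + 0.0935041 + 0.0239667 = 2.12904.
⟨E⟩ = 0.110670 eV, ⟨E²⟩ = 0.0199766 eV².
C_V/k_B = (⟨E²⟩ − ⟨E⟩²)/(kT)² = (0.0199766 − 0.0122478)/0.0141610 = 0.5458.

0.5458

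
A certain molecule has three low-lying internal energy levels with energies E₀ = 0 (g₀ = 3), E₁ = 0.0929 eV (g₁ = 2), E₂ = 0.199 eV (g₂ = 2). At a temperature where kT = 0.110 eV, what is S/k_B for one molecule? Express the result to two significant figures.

Eᵢ/kT = 0, 0.8445, 1.809.
Z = Σ gᵢe^(−Eᵢ/kT) = 3·e^(−0) + 2·e^(−0.8445) + 2·e^(−1.809) = 3.000 + 0.8595 + 0.3276 = 4.187.
⟨E⟩ = Σ EᵢPᵢ = 0.03464 eV.
S/k_B = ln Z + ⟨E⟩/kT = ln(4.187) + 0.03464/0.110 = 1.432 + 0.3149 = 1.7.

1.7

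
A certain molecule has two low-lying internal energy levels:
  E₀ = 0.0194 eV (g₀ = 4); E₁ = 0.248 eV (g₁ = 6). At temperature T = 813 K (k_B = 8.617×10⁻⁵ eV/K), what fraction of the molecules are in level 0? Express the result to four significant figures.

0.9457

k_BT = 8.617×10⁻⁵ × 813 K = 0.0700562 eV.
Eᵢ/kT = 0.276921, 3.54002.
Z = Σ gᵢe^(−Eᵢ/kT) = 4·e^(−0.276921) + 6·e^(−3.54002) = 3.03246 + 0.174076 = 3.20654.
P₀ = g₀ e^(−E₀/kT) / Z = 3.03246/3.20654 = 0.9457.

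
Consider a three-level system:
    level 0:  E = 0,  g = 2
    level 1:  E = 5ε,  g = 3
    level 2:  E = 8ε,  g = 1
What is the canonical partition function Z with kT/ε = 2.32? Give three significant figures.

Eᵢ/kT = 0, 2.1552, 3.4483.
Z = Σ gᵢe^(−Eᵢ/kT) = 2·e^(−0) + 3·e^(−2.1552) + 1·e^(−3.4483) = 2.0000 + 0.34764 + 0.031800 = 2.3794.

Z = 2.38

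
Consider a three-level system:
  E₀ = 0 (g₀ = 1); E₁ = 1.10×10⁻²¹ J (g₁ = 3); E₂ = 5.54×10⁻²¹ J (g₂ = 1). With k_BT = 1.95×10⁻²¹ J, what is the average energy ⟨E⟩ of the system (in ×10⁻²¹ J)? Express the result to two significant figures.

0.80 ×10⁻²¹ J

Eᵢ/kT = 0, 0.5641, 2.841.
Z = Σ gᵢe^(−Eᵢ/kT) = 1·e^(−0) + 3·e^(−0.5641) + 1·e^(−2.841) = 1.000 + 1.707 + 0.05837 = 2.765.
⟨E⟩ = Σ Eᵢ gᵢe^(−Eᵢ/kT) / Z = (0·1.000 + 1.10·1.707 + 5.54·0.05837) / 2.765 = 0.80 ×10⁻²¹ J.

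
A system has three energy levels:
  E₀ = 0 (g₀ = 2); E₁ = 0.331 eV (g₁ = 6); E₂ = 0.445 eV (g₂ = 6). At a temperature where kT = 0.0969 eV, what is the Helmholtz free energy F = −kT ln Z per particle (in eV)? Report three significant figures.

Eᵢ/kT = 0, 3.4159, 4.5924.
Z = Σ gᵢe^(−Eᵢ/kT) = 2·e^(−0) + 6·e^(−3.4159) + 6·e^(−4.5924) = 2.0000 + 0.19708 + 0.060771 = 2.2579.
F = −kT ln Z = −0.0969 × ln(2.2579) = −0.0969 × 0.81444 = -0.0789 eV.

-0.0789 eV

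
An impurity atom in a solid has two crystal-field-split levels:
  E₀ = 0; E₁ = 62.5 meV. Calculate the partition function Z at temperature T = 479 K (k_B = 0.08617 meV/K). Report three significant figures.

k_BT = 0.08617 × 479 K = 41.275 meV.
Eᵢ/kT = 0, 1.5142.
Z = Σ e^(−Eᵢ/kT) = e^(−0) + e^(−1.5142) = 1.0000 + 0.21998 = 1.2200.

Z = 1.22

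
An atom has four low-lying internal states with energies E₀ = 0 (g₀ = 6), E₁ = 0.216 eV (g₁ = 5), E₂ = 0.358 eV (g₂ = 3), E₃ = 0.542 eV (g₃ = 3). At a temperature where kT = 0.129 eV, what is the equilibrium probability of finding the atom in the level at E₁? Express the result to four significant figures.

Eᵢ/kT = 0, 1.67442, 2.77519, 4.20155.
Z = Σ gᵢe^(−Eᵢ/kT) = 6·e^(−0) + 5·e^(−1.67442) + 3·e^(−2.77519) + 3·e^(−4.20155) = 6.00000 + 0.937084 + 0.187013 + 0.0449171 = 7.16901.
P₁ = g₁ e^(−E₁/kT) / Z = 0.937084/7.16901 = 0.1307.

0.1307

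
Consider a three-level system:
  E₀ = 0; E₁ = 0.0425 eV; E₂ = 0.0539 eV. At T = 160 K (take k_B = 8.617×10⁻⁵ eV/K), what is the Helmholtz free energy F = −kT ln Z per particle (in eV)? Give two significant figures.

-0.00088 eV

k_BT = 8.617×10⁻⁵ × 160 K = 0.01379 eV.
Eᵢ/kT = 0, 3.082, 3.909.
Z = Σ e^(−Eᵢ/kT) = e^(−0) + e^(−3.082) + e^(−3.909) = 1.000 + 0.04587 + 0.02006 = 1.066.
F = −kT ln Z = −0.01379 × ln(1.066) = −0.01379 × 0.06391 = -0.00088 eV.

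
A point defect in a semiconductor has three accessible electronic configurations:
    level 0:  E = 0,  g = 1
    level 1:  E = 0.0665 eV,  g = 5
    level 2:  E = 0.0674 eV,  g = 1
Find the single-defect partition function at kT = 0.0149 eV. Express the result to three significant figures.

Z = 1.07

Eᵢ/kT = 0, 4.4631, 4.5235.
Z = Σ gᵢe^(−Eᵢ/kT) = 1·e^(−0) + 5·e^(−4.4631) + 1·e^(−4.5235) = 1.0000 + 0.057633 + 0.010851 = 1.0685.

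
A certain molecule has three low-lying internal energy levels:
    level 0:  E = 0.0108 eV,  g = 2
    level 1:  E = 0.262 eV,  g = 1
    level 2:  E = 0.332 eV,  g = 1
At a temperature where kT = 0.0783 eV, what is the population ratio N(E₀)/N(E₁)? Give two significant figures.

49

n₀/n₁ = (g₀/g₁) exp[−(E₀−E₁)/kT] = (2/1) × exp(−(-0.2512 eV)/(0.0783 eV)) = (2/1) × exp(3.208) = 49.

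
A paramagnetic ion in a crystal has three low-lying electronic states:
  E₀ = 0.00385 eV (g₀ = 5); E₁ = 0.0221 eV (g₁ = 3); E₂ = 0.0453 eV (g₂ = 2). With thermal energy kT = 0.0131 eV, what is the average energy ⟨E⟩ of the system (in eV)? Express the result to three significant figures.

0.00678 eV

Eᵢ/kT = 0.29389, 1.6870, 3.4580.
Z = Σ gᵢe^(−Eᵢ/kT) = 5·e^(−0.29389) + 3·e^(−1.6870) + 2·e^(−3.4580) = 3.7268 + 0.55522 + 0.062985 = 4.3450.
⟨E⟩ = Σ Eᵢ gᵢe^(−Eᵢ/kT) / Z = (0.00385·3.7268 + 0.0221·0.55522 + 0.0453·0.062985) / 4.3450 = 0.00678 eV.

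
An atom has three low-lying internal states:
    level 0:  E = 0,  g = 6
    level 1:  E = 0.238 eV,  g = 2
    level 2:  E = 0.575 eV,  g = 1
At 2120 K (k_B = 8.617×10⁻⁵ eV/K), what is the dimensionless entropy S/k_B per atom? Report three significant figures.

k_BT = 8.617×10⁻⁵ × 2120 K = 0.18268 eV.
Eᵢ/kT = 0, 1.3028, 3.1476.
Z = Σ gᵢe^(−Eᵢ/kT) = 6·e^(−0) + 2·e^(−1.3028) + 1·e^(−3.1476) = 6.0000 + 0.54354 + 0.042955 = 6.5865.
⟨E⟩ = Σ EᵢPᵢ = 0.023391 eV.
S/k_B = ln Z + ⟨E⟩/kT = ln(6.5865) + 0.023391/0.18268 = 1.8850 + 0.12804 = 2.01.

2.01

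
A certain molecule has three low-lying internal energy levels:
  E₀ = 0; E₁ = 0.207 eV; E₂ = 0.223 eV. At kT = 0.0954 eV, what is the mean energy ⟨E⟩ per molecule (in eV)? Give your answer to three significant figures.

0.0373 eV

Eᵢ/kT = 0, 2.1698, 2.3375.
Z = Σ e^(−Eᵢ/kT) = e^(−0) + e^(−2.1698) + e^(−2.3375) = 1.0000 + 0.11420 + 0.096569 = 1.2108.
⟨E⟩ = Σ Eᵢ e^(−Eᵢ/kT) / Z = (0·1.0000 + 0.207·0.11420 + 0.223·0.096569) / 1.2108 = 0.0373 eV.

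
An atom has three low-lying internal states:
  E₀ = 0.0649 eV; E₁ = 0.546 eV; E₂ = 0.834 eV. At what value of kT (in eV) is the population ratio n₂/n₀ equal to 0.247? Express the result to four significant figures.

n₂/n₀ = exp[−(E₂−E₀)/kT] = 0.247.
⇒ (E₂−E₀)/kT = ln(1/0.247) = ln(4.04858) = 1.39837.
kT = 0.7691 eV / 1.39837 = 0.5500 eV.

0.5500 eV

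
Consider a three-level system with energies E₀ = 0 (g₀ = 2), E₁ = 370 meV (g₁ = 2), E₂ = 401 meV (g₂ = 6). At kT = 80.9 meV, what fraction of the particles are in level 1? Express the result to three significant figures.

0.0100

Eᵢ/kT = 0, 4.5735, 4.9567.
Z = Σ gᵢe^(−Eᵢ/kT) = 2·e^(−0) + 2·e^(−4.5735) + 6·e^(−4.9567) = 2.0000 + 0.020644 + 0.042217 = 2.0629.
P₁ = g₁ e^(−E₁/kT) / Z = 0.020644/2.0629 = 0.0100.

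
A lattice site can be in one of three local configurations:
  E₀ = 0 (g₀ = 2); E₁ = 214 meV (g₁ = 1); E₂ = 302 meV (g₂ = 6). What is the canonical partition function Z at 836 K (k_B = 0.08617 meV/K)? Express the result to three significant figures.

Z = 2.14

k_BT = 0.08617 × 836 K = 72.038 meV.
Eᵢ/kT = 0, 2.9707, 4.1922.
Z = Σ gᵢe^(−Eᵢ/kT) = 2·e^(−0) + 1·e^(−2.9707) + 6·e^(−4.1922) = 2.0000 + 0.051267 + 0.090678 = 2.1419.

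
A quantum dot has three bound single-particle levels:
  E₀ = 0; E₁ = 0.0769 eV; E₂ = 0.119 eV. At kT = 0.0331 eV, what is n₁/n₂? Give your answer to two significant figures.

3.6

n₁/n₂ = exp[−(E₁−E₂)/kT] = exp(−(-0.0421 eV)/(0.0331 eV)) = exp(1.272) = 3.6.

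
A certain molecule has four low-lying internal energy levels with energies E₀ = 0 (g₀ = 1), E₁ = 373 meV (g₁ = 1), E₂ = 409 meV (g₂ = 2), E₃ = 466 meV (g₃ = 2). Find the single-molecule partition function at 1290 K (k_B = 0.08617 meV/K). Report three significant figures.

k_BT = 0.08617 × 1290 K = 111.16 meV.
Eᵢ/kT = 0, 3.3555, 3.6794, 4.1922.
Z = Σ gᵢe^(−Eᵢ/kT) = 1·e^(−0) + 1·e^(−3.3555) + 2·e^(−3.6794) + 2·e^(−4.1922) = 1.0000 + 0.034892 + 0.050476 + 0.030226 = 1.1156.

Z = 1.12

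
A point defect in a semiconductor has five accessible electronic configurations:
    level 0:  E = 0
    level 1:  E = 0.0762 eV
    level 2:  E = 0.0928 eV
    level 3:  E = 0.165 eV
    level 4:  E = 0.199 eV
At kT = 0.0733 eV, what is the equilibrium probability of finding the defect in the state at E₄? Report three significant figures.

Eᵢ/kT = 0, 1.0396, 1.2660, 2.2510, 2.7149.
Z = Σ e^(−Eᵢ/kT) = e^(−0) + e^(−1.0396) + e^(−1.2660) + e^(−2.2510) + e^(−2.7149) = 1.0000 + 0.35360 + 0.28196 + 0.10529 + 0.066212 = 1.8071.
P₄ = e^(−E₄/kT) / Z = 0.066212/1.8071 = 0.0366.

0.0366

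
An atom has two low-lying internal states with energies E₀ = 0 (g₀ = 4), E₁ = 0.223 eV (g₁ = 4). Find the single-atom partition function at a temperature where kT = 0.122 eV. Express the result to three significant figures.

Eᵢ/kT = 0, 1.8279.
Z = Σ gᵢe^(−Eᵢ/kT) = 4·e^(−0) + 4·e^(−1.8279) = 4.0000 + 0.64300 = 4.6430.

Z = 4.64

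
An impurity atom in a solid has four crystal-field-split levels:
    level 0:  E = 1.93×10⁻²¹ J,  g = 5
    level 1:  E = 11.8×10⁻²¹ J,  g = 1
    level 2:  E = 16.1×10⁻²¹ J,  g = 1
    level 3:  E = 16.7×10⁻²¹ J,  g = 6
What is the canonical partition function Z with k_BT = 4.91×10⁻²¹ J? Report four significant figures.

Eᵢ/kT = 0.393075, 2.40326, 3.27902, 3.40122.
Z = Σ gᵢe^(−Eᵢ/kT) = 5·e^(−0.393075) + 1·e^(−2.40326) + 1·e^(−3.27902) + 6·e^(−3.40122) = 3.37489 + 0.0904227 + 0.0376652 + 0.199995 = 3.70297.

Z = 3.703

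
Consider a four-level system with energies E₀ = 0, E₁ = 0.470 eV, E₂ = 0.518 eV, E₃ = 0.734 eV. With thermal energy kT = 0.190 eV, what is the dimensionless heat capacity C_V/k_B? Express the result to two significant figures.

0.96

Eᵢ/kT = 0, 2.474, 2.726, 3.863.
Z = Σ e^(−Eᵢ/kT) = e^(−0) + e^(−2.474) + e^(−2.726) + e^(−3.863) = 1.000 + 0.08425 + 0.06548 + 0.02100 = 1.171.
⟨E⟩ = 0.07594 eV, ⟨E²⟩ = 0.04056 eV².
C_V/k_B = (⟨E²⟩ − ⟨E⟩²)/(kT)² = (0.04056 − 0.005767)/0.03610 = 0.96.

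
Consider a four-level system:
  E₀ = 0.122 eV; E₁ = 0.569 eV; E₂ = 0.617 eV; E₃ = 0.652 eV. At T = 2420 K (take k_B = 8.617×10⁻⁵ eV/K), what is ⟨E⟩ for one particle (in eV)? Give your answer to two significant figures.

k_BT = 8.617×10⁻⁵ × 2420 K = 0.2085 eV.
Eᵢ/kT = 0.5851, 2.729, 2.959, 3.127.
Z = Σ e^(−Eᵢ/kT) = e^(−0.5851) + e^(−2.729) + e^(−2.959) + e^(−3.127) = 0.5571 + 0.06528 + 0.05187 + 0.04385 = 0.7181.
⟨E⟩ = Σ Eᵢ e^(−Eᵢ/kT) / Z = (0.122·0.5571 + 0.569·0.06528 + 0.617·0.05187 + 0.652·0.04385) / 0.7181 = 0.23 eV.

0.23 eV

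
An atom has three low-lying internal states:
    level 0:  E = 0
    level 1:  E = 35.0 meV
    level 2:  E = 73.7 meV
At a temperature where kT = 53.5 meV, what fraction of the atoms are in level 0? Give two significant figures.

0.56

Eᵢ/kT = 0, 0.6542, 1.378.
Z = Σ e^(−Eᵢ/kT) = e^(−0) + e^(−0.6542) + e^(−1.378) = 1.000 + 0.5199 + 0.2521 = 1.772.
P₀ = e^(−E₀/kT) / Z = 1.000/1.772 = 0.56.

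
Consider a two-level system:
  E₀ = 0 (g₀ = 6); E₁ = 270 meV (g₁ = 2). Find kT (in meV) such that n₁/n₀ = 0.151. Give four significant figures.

341.0 meV

n₁/n₀ = (g₁/g₀) exp[−(E₁−E₀)/kT] = 0.151.
⇒ (E₁−E₀)/kT = ln((2/6)/0.151) = ln(2.20751) = 0.791865.
kT = 270 meV / 0.791865 = 341.0 meV.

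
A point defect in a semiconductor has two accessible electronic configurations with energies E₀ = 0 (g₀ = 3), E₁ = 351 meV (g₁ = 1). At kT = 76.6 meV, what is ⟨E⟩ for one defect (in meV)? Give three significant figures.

Eᵢ/kT = 0, 4.5822.
Z = Σ gᵢe^(−Eᵢ/kT) = 3·e^(−0) + 1·e^(−4.5822) = 3.0000 + 0.010232 = 3.0102.
⟨E⟩ = Σ Eᵢ gᵢe^(−Eᵢ/kT) / Z = (0·3.0000 + 351·0.010232) / 3.0102 = 1.19 meV.

1.19 meV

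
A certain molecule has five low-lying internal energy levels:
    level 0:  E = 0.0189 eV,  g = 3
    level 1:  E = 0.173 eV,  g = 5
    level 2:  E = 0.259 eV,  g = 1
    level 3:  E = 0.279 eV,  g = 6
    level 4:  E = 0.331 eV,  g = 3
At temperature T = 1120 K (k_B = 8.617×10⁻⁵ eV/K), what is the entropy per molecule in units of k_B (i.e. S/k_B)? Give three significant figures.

2.24

k_BT = 8.617×10⁻⁵ × 1120 K = 0.096510 eV.
Eᵢ/kT = 0.19583, 1.7926, 2.6837, 2.8909, 3.4297.
Z = Σ gᵢe^(−Eᵢ/kT) = 3·e^(−0.19583) + 5·e^(−1.7926) + 1·e^(−2.6837) + 6·e^(−2.8909) + 3·e^(−3.4297) = 2.4665 + 0.83263 + 0.068310 + 0.33316 + 0.097190 = 3.7978.
⟨E⟩ = Σ EᵢPᵢ = 0.087808 eV.
S/k_B = ln Z + ⟨E⟩/kT = ln(3.7978) + 0.087808/0.096510 = 1.3344 + 0.90983 = 2.24.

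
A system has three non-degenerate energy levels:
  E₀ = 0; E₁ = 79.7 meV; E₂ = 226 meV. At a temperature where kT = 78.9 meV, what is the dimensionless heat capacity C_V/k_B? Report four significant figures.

Eᵢ/kT = 0, 1.01014, 2.86439.
Z = Σ e^(−Eᵢ/kT) = e^(−0) + e^(−1.01014) + e^(−2.86439) = 1.00000 + 0.364168 + 0.0570179 = 1.42119.
⟨E⟩ = 29.4895 meV, ⟨E²⟩ = 3676.83 meV².
C_V/k_B = (⟨E²⟩ − ⟨E⟩²)/(kT)² = (3676.83 − 869.631)/6225.21 = 0.4509.

0.4509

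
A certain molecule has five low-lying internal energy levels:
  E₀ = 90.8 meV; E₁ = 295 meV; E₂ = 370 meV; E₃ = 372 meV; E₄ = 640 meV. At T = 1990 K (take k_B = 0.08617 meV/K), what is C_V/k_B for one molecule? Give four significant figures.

0.6653

k_BT = 0.08617 × 1990 K = 171.478 meV.
Eᵢ/kT = 0.529514, 1.72034, 2.15771, 2.16937, 3.73226.
Z = Σ e^(−Eᵢ/kT) = e^(−0.529514) + e^(−1.72034) + e^(−2.15771) + e^(−2.16937) + e^(−3.73226) = 0.588891 + 0.179005 + 0.115590 + 0.114250 + 0.0239387 = 1.02167.
⟨E⟩ = 202.480 meV, ⟨E²⟩ = 60560.7 meV².
C_V/k_B = (⟨E²⟩ − ⟨E⟩²)/(kT)² = (60560.7 − 40998.2)/29404.7 = 0.6653.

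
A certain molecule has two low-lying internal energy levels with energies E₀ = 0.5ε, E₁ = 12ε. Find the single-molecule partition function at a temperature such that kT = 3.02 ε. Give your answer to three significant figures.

Z = 0.866

Eᵢ/kT = 0.16556, 3.9735.
Z = Σ e^(−Eᵢ/kT) = e^(−0.16556) + e^(−3.9735) = 0.84742 + 0.018807 = 0.86623.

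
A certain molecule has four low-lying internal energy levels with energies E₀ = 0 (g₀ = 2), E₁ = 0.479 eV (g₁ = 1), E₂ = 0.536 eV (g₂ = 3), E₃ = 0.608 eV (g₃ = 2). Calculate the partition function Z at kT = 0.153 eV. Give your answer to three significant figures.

Eᵢ/kT = 0, 3.1307, 3.5033, 3.9739.
Z = Σ gᵢe^(−Eᵢ/kT) = 2·e^(−0) + 1·e^(−3.1307) + 3·e^(−3.5033) + 2·e^(−3.9739) = 2.0000 + 0.043687 + 0.090294 + 0.037600 = 2.1716.

Z = 2.17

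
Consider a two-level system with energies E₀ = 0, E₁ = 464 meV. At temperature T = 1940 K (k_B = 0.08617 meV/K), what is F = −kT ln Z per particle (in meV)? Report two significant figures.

-10 meV

k_BT = 0.08617 × 1940 K = 167.2 meV.
Eᵢ/kT = 0, 2.775.
Z = Σ e^(−Eᵢ/kT) = e^(−0) + e^(−2.775) = 1.000 + 0.06235 = 1.062.
F = −kT ln Z = −167.2 × ln(1.062) = −167.2 × 0.06015 = -10 meV.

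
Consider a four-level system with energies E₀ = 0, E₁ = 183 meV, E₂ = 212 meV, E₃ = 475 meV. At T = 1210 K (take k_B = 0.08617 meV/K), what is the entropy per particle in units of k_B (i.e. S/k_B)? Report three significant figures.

0.743

k_BT = 0.08617 × 1210 K = 104.27 meV.
Eᵢ/kT = 0, 1.7551, 2.0332, 4.5555.
Z = Σ e^(−Eᵢ/kT) = e^(−0) + e^(−1.7551) + e^(−2.0332) + e^(−4.5555) = 1.0000 + 0.17289 + 0.13092 + 0.010509 = 1.3143.
⟨E⟩ = Σ EᵢPᵢ = 48.989 meV.
S/k_B = ln Z + ⟨E⟩/kT = ln(1.3143) + 48.989/104.27 = 0.27330 + 0.46983 = 0.743.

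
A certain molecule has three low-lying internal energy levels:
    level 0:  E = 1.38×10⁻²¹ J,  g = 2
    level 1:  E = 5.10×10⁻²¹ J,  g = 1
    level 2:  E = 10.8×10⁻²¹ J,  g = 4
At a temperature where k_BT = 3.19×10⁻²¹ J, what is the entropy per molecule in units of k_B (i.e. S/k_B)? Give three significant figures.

Eᵢ/kT = 0.43260, 1.5987, 3.3856.
Z = Σ gᵢe^(−Eᵢ/kT) = 2·e^(−0.43260) + 1·e^(−1.5987) + 4·e^(−3.3856) = 1.2976 + 0.20216 + 0.13543 = 1.6352.
⟨E⟩ = Σ EᵢPᵢ = 2.6201 ×10⁻²¹ J.
S/k_B = ln Z + ⟨E⟩/kT = ln(1.6352) + 2.6201/3.19 = 0.49177 + 0.82135 = 1.31.

1.31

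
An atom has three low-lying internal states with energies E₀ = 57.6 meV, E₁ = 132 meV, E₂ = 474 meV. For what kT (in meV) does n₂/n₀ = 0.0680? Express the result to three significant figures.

n₂/n₀ = exp[−(E₂−E₀)/kT] = 0.0680.
⇒ (E₂−E₀)/kT = ln(1/0.0680) = ln(14.706) = 2.6883.
kT = 416.4 meV / 2.6883 = 155 meV.

155 meV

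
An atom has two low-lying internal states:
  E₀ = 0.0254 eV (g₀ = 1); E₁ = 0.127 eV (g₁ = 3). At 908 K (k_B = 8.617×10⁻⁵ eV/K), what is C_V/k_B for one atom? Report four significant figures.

k_BT = 8.617×10⁻⁵ × 908 K = 0.0782424 eV.
Eᵢ/kT = 0.324632, 1.62316.
Z = Σ gᵢe^(−Eᵢ/kT) = 1·e^(−0.324632) + 3·e^(−1.62316) = 0.722793 + 0.591823 = 1.31462.
⟨E⟩ = 0.0711388 eV, ⟨E²⟩ = 0.00761576 eV².
C_V/k_B = (⟨E²⟩ − ⟨E⟩²)/(kT)² = (0.00761576 − 0.00506073)/0.00612187 = 0.4174.

0.4174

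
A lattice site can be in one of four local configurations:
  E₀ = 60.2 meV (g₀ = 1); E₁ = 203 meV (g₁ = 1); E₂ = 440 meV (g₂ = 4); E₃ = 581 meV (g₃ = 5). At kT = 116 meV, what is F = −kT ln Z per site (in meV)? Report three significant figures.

13.2 meV

Eᵢ/kT = 0.51897, 1.7500, 3.7931, 5.0086.
Z = Σ gᵢe^(−Eᵢ/kT) = 1·e^(−0.51897) + 1·e^(−1.7500) + 4·e^(−3.7931) + 5·e^(−5.0086) = 0.59513 + 0.17377 + 0.090103 + 0.033401 = 0.89240.
F = −kT ln Z = −116 × ln(0.89240) = −116 × -0.11384 = 13.2 meV.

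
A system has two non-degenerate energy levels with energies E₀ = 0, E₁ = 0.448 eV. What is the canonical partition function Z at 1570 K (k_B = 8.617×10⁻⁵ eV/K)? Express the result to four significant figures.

k_BT = 8.617×10⁻⁵ × 1570 K = 0.135287 eV.
Eᵢ/kT = 0, 3.31148.
Z = Σ e^(−Eᵢ/kT) = e^(−0) + e^(−3.31148) = 1.00000 + 0.0364622 = 1.03646.

Z = 1.036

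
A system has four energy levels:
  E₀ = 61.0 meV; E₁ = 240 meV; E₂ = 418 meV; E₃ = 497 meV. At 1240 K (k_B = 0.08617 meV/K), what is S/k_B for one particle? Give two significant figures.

k_BT = 0.08617 × 1240 K = 106.9 meV.
Eᵢ/kT = 0.5706, 2.245, 3.910, 4.649.
Z = Σ e^(−Eᵢ/kT) = e^(−0.5706) + e^(−2.245) + e^(−3.910) + e^(−4.649) = 0.5652 + 0.1059 + 0.02004 + 0.009571 = 0.7007.
⟨E⟩ = Σ EᵢPᵢ = 104.2 meV.
S/k_B = ln Z + ⟨E⟩/kT = ln(0.7007) + 104.2/106.9 = -0.3557 + 0.9747 = 0.62.

0.62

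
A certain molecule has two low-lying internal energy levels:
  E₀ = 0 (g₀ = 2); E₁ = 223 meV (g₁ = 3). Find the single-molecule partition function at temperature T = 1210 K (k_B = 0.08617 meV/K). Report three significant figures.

Z = 2.35

k_BT = 0.08617 × 1210 K = 104.27 meV.
Eᵢ/kT = 0, 2.1387.
Z = Σ gᵢe^(−Eᵢ/kT) = 2·e^(−0) + 3·e^(−2.1387) = 2.0000 + 0.35342 = 2.3534.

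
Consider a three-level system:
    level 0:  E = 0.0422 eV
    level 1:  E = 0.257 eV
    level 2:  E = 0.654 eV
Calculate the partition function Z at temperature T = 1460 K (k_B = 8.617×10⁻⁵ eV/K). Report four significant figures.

Z = 0.8502

k_BT = 8.617×10⁻⁵ × 1460 K = 0.125808 eV.
Eᵢ/kT = 0.335432, 2.04280, 5.19840.
Z = Σ e^(−Eᵢ/kT) = e^(−0.335432) + e^(−2.04280) + e^(−5.19840) = 0.715029 + 0.129665 + 0.00552540 = 0.850219.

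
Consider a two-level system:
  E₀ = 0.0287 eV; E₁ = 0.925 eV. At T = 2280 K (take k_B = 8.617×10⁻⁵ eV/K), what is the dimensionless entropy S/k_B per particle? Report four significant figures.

k_BT = 8.617×10⁻⁵ × 2280 K = 0.196468 eV.
Eᵢ/kT = 0.146080, 4.70815.
Z = Σ e^(−Eᵢ/kT) = e^(−0.146080) + e^(−4.70815) = 0.864089 + 0.00902145 = 0.873110.
⟨E⟩ = Σ EᵢPᵢ = 0.0379611 eV.
S/k_B = ln Z + ⟨E⟩/kT = ln(0.873110) + 0.0379611/0.196468 = -0.135694 + 0.193218 = 0.05752.

0.05752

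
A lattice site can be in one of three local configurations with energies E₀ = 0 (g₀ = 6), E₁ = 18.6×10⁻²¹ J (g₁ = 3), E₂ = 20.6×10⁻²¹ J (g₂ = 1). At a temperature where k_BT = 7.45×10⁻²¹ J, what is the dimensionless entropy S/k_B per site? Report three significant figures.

Eᵢ/kT = 0, 2.4966, 2.7651.
Z = Σ gᵢe^(−Eᵢ/kT) = 6·e^(−0) + 3·e^(−2.4966) + 1·e^(−2.7651) = 6.0000 + 0.24709 + 0.062970 = 6.3101.
⟨E⟩ = Σ EᵢPᵢ = 0.93391 ×10⁻²¹ J.
S/k_B = ln Z + ⟨E⟩/kT = ln(6.3101) + 0.93391/7.45 = 1.8422 + 0.12536 = 1.97.

1.97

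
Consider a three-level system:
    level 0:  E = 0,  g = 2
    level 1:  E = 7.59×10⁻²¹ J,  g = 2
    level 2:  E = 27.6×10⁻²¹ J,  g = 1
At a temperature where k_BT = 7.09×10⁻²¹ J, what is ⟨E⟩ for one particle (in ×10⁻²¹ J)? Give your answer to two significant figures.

2.1 ×10⁻²¹ J

Eᵢ/kT = 0, 1.071, 3.893.
Z = Σ gᵢe^(−Eᵢ/kT) = 2·e^(−0) + 2·e^(−1.071) + 1·e^(−3.893) = 2.000 + 0.6853 + 0.02038 = 2.706.
⟨E⟩ = Σ Eᵢ gᵢe^(−Eᵢ/kT) / Z = (0·2.000 + 7.59·0.6853 + 27.6·0.02038) / 2.706 = 2.1 ×10⁻²¹ J.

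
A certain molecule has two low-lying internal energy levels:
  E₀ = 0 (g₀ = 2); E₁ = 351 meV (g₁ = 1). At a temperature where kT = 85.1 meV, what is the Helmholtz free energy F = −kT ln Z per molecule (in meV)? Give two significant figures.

-60 meV

Eᵢ/kT = 0, 4.125.
Z = Σ gᵢe^(−Eᵢ/kT) = 2·e^(−0) + 1·e^(−4.125) = 2.000 + 0.01616 = 2.016.
F = −kT ln Z = −85.1 × ln(2.016) = −85.1 × 0.7011 = -60 meV.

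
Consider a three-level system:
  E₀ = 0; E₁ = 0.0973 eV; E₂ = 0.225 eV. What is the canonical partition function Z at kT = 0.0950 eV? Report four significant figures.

Eᵢ/kT = 0, 1.02421, 2.36842.
Z = Σ e^(−Eᵢ/kT) = e^(−0) + e^(−1.02421) + e^(−2.36842) = 1.00000 + 0.359080 + 0.0936285 = 1.45271.

Z = 1.453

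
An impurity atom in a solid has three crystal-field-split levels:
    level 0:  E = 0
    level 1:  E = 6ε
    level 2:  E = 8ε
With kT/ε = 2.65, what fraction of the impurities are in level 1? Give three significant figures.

Eᵢ/kT = 0, 2.2642, 3.0189.
Z = Σ e^(−Eᵢ/kT) = e^(−0) + e^(−2.2642) + e^(−3.0189) = 1.0000 + 0.10391 + 0.048855 = 1.1528.
P₁ = e^(−E₁/kT) / Z = 0.10391/1.1528 = 0.0901.

0.0901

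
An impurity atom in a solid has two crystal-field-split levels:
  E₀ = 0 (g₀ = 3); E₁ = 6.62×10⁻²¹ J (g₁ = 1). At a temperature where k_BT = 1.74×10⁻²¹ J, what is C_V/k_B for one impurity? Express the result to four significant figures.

0.1059

Eᵢ/kT = 0, 3.80460.
Z = Σ gᵢe^(−Eᵢ/kT) = 3·e^(−0) + 1·e^(−3.80460) = 3.00000 + 0.0222681 = 3.02227.
⟨E⟩ = 0.0487762, ⟨E²⟩ = 0.322898.
C_V/k_B = (⟨E²⟩ − ⟨E⟩²)/(kT)² = (0.322898 − 0.00237912)/3.02760 = 0.1059.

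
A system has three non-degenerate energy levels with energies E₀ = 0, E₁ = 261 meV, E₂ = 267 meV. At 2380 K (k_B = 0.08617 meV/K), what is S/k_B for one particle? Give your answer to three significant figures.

k_BT = 0.08617 × 2380 K = 205.08 meV.
Eᵢ/kT = 0, 1.2727, 1.3019.
Z = Σ e^(−Eᵢ/kT) = e^(−0) + e^(−1.2727) + e^(−1.3019) = 1.0000 + 0.28007 + 0.27201 = 1.5521.
⟨E⟩ = Σ EᵢPᵢ = 93.889 meV.
S/k_B = ln Z + ⟨E⟩/kT = ln(1.5521) + 93.889/205.08 = 0.43961 + 0.45782 = 0.897.

0.897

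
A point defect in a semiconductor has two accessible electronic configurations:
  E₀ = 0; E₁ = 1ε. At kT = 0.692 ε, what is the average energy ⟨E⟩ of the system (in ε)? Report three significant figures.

Eᵢ/kT = 0, 1.4451.
Z = Σ e^(−Eᵢ/kT) = e^(−0) + e^(−1.4451) = 1.0000 + 0.23572 = 1.2357.
⟨E⟩ = Σ Eᵢ e^(−Eᵢ/kT) / Z = (0·1.0000 + 1·0.23572) / 1.2357 = 0.191 ε.

0.191 ε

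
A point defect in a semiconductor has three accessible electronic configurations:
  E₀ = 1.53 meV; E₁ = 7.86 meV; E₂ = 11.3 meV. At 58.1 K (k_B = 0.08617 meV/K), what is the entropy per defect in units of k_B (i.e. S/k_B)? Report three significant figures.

k_BT = 0.08617 × 58.1 K = 5.0065 meV.
Eᵢ/kT = 0.30560, 1.5700, 2.2571.
Z = Σ e^(−Eᵢ/kT) = e^(−0.30560) + e^(−1.5700) + e^(−2.2571) = 0.73668 + 0.20805 + 0.10465 = 1.0494.
⟨E⟩ = Σ EᵢPᵢ = 3.7592 meV.
S/k_B = ln Z + ⟨E⟩/kT = ln(1.0494) + 3.7592/5.0065 = 0.048219 + 0.75086 = 0.799.

0.799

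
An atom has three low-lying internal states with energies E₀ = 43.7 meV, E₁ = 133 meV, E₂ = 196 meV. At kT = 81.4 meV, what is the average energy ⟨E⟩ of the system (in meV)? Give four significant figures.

Eᵢ/kT = 0.536855, 1.63391, 2.40786.
Z = Σ e^(−Eᵢ/kT) = e^(−0.536855) + e^(−1.63391) + e^(−2.40786) = 0.584584 + 0.195165 + 0.0900077 = 0.869757.
⟨E⟩ = Σ Eᵢ e^(−Eᵢ/kT) / Z = (43.7·0.584584 + 133·0.195165 + 196·0.0900077) / 0.869757 = 79.50 meV.

79.50 meV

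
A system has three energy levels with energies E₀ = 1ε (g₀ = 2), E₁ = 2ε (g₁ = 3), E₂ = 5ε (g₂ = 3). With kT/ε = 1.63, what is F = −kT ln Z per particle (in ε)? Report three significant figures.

-1.21 ε

Eᵢ/kT = 0.61350, 1.2270, 3.0675.
Z = Σ gᵢe^(−Eᵢ/kT) = 2·e^(−0.61350) + 3·e^(−1.2270) + 3·e^(−3.0675) = 1.0829 + 0.87951 + 0.13961 = 2.1020.
F = −kT ln Z = −1.63 × ln(2.1020) = −1.63 × 0.74289 = -1.21 ε.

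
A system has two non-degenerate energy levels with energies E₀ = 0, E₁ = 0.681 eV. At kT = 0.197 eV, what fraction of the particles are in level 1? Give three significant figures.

0.0306

Eᵢ/kT = 0, 3.4569.
Z = Σ e^(−Eᵢ/kT) = e^(−0) + e^(−3.4569) = 1.0000 + 0.031527 = 1.0315.
P₁ = e^(−E₁/kT) / Z = 0.031527/1.0315 = 0.0306.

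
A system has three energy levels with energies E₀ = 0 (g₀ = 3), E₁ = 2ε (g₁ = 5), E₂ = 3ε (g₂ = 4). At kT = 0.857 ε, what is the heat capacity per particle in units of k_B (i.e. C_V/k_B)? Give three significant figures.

Eᵢ/kT = 0, 2.3337, 3.5006.
Z = Σ gᵢe^(−Eᵢ/kT) = 3·e^(−0) + 5·e^(−2.3337) + 4·e^(−3.5006) = 3.0000 + 0.48468 + 0.12072 = 3.6054.
⟨E⟩ = 0.36931 ε, ⟨E²⟩ = 0.83907 ε².
C_V/k_B = (⟨E²⟩ − ⟨E⟩²)/(kT)² = (0.83907 − 0.13639)/0.73445 = 0.957.

0.957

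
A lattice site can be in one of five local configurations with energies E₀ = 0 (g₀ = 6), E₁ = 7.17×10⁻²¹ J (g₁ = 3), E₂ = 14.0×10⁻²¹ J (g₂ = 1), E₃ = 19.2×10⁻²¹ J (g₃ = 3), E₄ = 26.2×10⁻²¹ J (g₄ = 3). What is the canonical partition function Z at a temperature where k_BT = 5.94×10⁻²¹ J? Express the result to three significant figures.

Z = 7.15

Eᵢ/kT = 0, 1.2071, 2.3569, 3.2323, 4.4108.
Z = Σ gᵢe^(−Eᵢ/kT) = 6·e^(−0) + 3·e^(−1.2071) + 1·e^(−2.3569) + 3·e^(−3.2323) + 3·e^(−4.4108) = 6.0000 + 0.89719 + 0.094713 + 0.11840 + 0.036436 = 7.1467.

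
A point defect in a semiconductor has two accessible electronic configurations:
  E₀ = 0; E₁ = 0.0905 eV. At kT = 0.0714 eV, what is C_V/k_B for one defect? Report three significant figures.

Eᵢ/kT = 0, 1.2675.
Z = Σ e^(−Eᵢ/kT) = e^(−0) + e^(−1.2675) = 1.0000 + 0.28153 = 1.2815.
⟨E⟩ = 0.019882 eV, ⟨E²⟩ = 0.0017993 eV².
C_V/k_B = (⟨E²⟩ − ⟨E⟩²)/(kT)² = (0.0017993 − 0.00039529)/0.0050980 = 0.275.

0.275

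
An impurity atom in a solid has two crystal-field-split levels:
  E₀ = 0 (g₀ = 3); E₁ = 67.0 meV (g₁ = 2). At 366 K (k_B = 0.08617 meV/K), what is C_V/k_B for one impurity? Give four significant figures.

0.3084

k_BT = 0.08617 × 366 K = 31.5382 meV.
Eᵢ/kT = 0, 2.12441.
Z = Σ gᵢe^(−Eᵢ/kT) = 3·e^(−0) + 2·e^(−2.12441) = 3.00000 + 0.239007 = 3.23901.
⟨E⟩ = 4.94394 meV, ⟨E²⟩ = 331.244 meV².
C_V/k_B = (⟨E²⟩ − ⟨E⟩²)/(kT)² = (331.244 − 24.4425)/994.658 = 0.3084.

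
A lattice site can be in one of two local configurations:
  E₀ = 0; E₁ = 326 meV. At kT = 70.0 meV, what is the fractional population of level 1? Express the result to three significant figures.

Eᵢ/kT = 0, 4.6571.
Z = Σ e^(−Eᵢ/kT) = e^(−0) + e^(−4.6571) = 1.0000 + 0.0094940 = 1.0095.
P₁ = e^(−E₁/kT) / Z = 0.0094940/1.0095 = 0.00940.

0.00940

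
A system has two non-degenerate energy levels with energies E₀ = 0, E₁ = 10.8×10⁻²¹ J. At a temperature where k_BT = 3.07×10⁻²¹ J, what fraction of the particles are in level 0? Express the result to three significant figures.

0.971

Eᵢ/kT = 0, 3.5179.
Z = Σ e^(−Eᵢ/kT) = e^(−0) + e^(−3.5179) = 1.0000 + 0.029662 = 1.0297.
P₀ = e^(−E₀/kT) / Z = 1.0000/1.0297 = 0.971.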